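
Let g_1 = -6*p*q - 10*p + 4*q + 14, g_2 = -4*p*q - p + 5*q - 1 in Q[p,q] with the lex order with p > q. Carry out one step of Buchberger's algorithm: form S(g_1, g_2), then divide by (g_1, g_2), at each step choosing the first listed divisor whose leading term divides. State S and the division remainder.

lcm(LM(g_1), LM(g_2)) = p*q.
S = (lcm/LT(g_1))·g_1 − (lcm/LT(g_2))·g_2 = 17/12*p + 7/12*q - 31/12.
Reduce S modulo (g_1, g_2) in that order:
  leading term p: no divisor's leading term divides it; move 17/12*p to the remainder.
  leading term q: no divisor's leading term divides it; move 7/12*q to the remainder.
  leading term 1: no divisor's leading term divides it; move -31/12 to the remainder.
The remainder 17/12*p + 7/12*q - 31/12 is nonzero, so it would be added as the next basis element.

S(g_1, g_2) = 17/12*p + 7/12*q - 31/12; remainder on division = 17/12*p + 7/12*q - 31/12.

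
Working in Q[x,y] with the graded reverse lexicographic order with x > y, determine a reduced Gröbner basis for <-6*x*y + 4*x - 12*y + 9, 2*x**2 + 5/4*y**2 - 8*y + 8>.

f_1 = -6*x*y + 4*x - 12*y + 9, LT = x*y.
f_2 = 2*x**2 + 5/4*y**2 - 8*y + 8, LT = x**2.

S(f_1,f_2): lcm = x**2*y. S = -5/8*y**3 - 2/3*x**2 + 2*x*y + 4*y**2 - 3/2*x - 4*y.
  leading term y**3: no divisor's leading term divides it; move -5/8*y**3 to the remainder.
  leading term x**2: subtract (-1/3)·f_2 from -2/3*x**2 + 2*x*y + 4*y**2 - 3/2*x - 4*y → 2*x*y + 53/12*y**2 - 3/2*x - 20/3*y + 8/3
  leading term x*y: subtract (-1/3)·f_1 from 2*x*y + 53/12*y**2 - 3/2*x - 20/3*y + 8/3 → 53/12*y**2 - 1/6*x - 32/3*y + 17/3
  leading term y**2: no divisor's leading term divides it; move 53/12*y**2 to the remainder.
  leading term x: no divisor's leading term divides it; move -1/6*x to the remainder.
  leading term y: no divisor's leading term divides it; move -32/3*y to the remainder.
  leading term 1: no divisor's leading term divides it; move 17/3 to the remainder.
  remainder -5/8*y**3 + 53/12*y**2 - 1/6*x - 32/3*y + 17/3 ≠ 0; add g_3 = -5/8*y**3 + 53/12*y**2 - 1/6*x - 32/3*y + 17/3 to the basis.

The other S-polynomials (S(f_1,g_3), S(f_2,g_3)) all reduce to 0 modulo the current basis, so we have a Gröbner basis.

G = {y**3 - 106/15*y**2 + 4/15*x + 256/15*y - 136/15, x**2 + 5/8*y**2 - 4*y + 4, x*y - 2/3*x + 2*y - 3/2}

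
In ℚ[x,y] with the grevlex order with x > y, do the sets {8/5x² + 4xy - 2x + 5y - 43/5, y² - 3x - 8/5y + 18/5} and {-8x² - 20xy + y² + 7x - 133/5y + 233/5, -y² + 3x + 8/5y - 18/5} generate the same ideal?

Yes, the ideals are equal.

Equality of ideals is decidable: compute both reduced Gröbner bases (unique for the ordering) and check whether they agree.
Buchberger on the first generating set:
f_1 = 8/5x² + 4xy - 2x + 5y - 43/5, LT = x².
f_2 = y² - 3x - 8/5y + 18/5, LT = y².

The S-polynomials (S(f_1,f_2)) all reduce to 0 modulo the current basis, so we have a Gröbner basis.
Inter-reduce: drop elements whose leading term is divisible by another's, tail-reduce, and make monic.
Reduced Gröbner basis: {x² + 5/2xy - 5/4x + 25/8y - 43/8, y² - 3x - 8/5y + 18/5}.

Buchberger on the second generating set:
h_1 = -8x² - 20xy + y² + 7x - 133/5y + 233/5, LT = x².
h_2 = -y² + 3x + 8/5y - 18/5, LT = y².

The S-polynomials (S(h_1,h_2)) all reduce to 0 modulo the current basis, so we have a Gröbner basis.
Inter-reduce: drop elements whose leading term is divisible by another's, tail-reduce, and make monic.
Reduced Gröbner basis: {x² + 5/2xy - 5/4x + 25/8y - 43/8, y² - 3x - 8/5y + 18/5}.

Same reduced basis, so the two generating sets span the same ideal.
The same test decides containment: I ⊆ J iff every generator of I reduces to 0 modulo a Gröbner basis of J.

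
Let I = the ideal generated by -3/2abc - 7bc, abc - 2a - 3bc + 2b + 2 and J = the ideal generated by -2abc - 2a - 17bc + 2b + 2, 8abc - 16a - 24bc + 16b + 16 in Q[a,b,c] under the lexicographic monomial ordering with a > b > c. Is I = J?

Equality of ideals is decidable: compute both reduced Gröbner bases (unique for the ordering) and check whether they agree.
Buchberger on the first generating set:
f_1 = -3/2abc - 7bc, LT = abc.
f_2 = abc - 2a - 3bc + 2b + 2, LT = abc.

S(f_1,f_2): lcm = abc. S = 2a + 23/3bc - 2b - 2.
  leading term a: no divisor's leading term divides it; move 2a to the remainder.
  leading term bc: no divisor's leading term divides it; move 23/3bc to the remainder.
  leading term b: no divisor's leading term divides it; move -2b to the remainder.
  leading term 1: no divisor's leading term divides it; move -2 to the remainder.
  remainder 2a + 23/3bc - 2b - 2 ≠ 0; add g_3 = 2a + 23/3bc - 2b - 2 to the basis.

S(f_1,g_3): lcm = abc. S = -23/6b^2c^2 + b^2c + 17/3bc.
  leading term b^2c^2: no divisor's leading term divides it; move -23/6b^2c^2 to the remainder.
  leading term b^2c: no divisor's leading term divides it; move b^2c to the remainder.
  leading term bc: no divisor's leading term divides it; move 17/3bc to the remainder.
  remainder -23/6b^2c^2 + b^2c + 17/3bc ≠ 0; add g_4 = -23/6b^2c^2 + b^2c + 17/3bc to the basis.

The other S-polynomials (S(f_2,g_3), S(f_1,g_4), S(f_2,g_4), S(g_3,g_4)) all reduce to 0 modulo the current basis, so we have a Gröbner basis.
Inter-reduce: drop elements whose leading term is divisible by another's, tail-reduce, and make monic.
Reduced Gröbner basis: {a + 23/6bc - b - 1, b^2c^2 - 6/23b^2c - 34/23bc}.

Buchberger on the second generating set:
h_1 = -2abc - 2a - 17bc + 2b + 2, LT = abc.
h_2 = 8abc - 16a - 24bc + 16b + 16, LT = abc.

S(h_1,h_2): lcm = abc. S = 3a + 23/2bc - 3b - 3.
  leading term a: no divisor's leading term divides it; move 3a to the remainder.
  leading term bc: no divisor's leading term divides it; move 23/2bc to the remainder.
  leading term b: no divisor's leading term divides it; move -3b to the remainder.
  leading term 1: no divisor's leading term divides it; move -3 to the remainder.
  remainder 3a + 23/2bc - 3b - 3 ≠ 0; add k_3 = 3a + 23/2bc - 3b - 3 to the basis.

S(h_1,k_3): lcm = abc. S = a - 23/6b^2c^2 + b^2c + 19/2bc - b - 1.
  leading term a: subtract (1/3)·k_3 from a - 23/6b^2c^2 + b^2c + 19/2bc - b - 1 → -23/6b^2c^2 + b^2c + 17/3bc
  leading term b^2c^2: no divisor's leading term divides it; move -23/6b^2c^2 to the remainder.
  leading term b^2c: no divisor's leading term divides it; move b^2c to the remainder.
  leading term bc: no divisor's leading term divides it; move 17/3bc to the remainder.
  remainder -23/6b^2c^2 + b^2c + 17/3bc ≠ 0; add k_4 = -23/6b^2c^2 + b^2c + 17/3bc to the basis.

The other S-polynomials (S(h_2,k_3), S(h_1,k_4), S(h_2,k_4), S(k_3,k_4)) all reduce to 0 modulo the current basis, so we have a Gröbner basis.
Inter-reduce: drop elements whose leading term is divisible by another's, tail-reduce, and make monic.
Reduced Gröbner basis: {a + 23/6bc - b - 1, b^2c^2 - 6/23b^2c - 34/23bc}.

The two bases agree; hence the ideals are identical.
The choice of monomial ordering does not affect the verdict — as long as both bases are computed under the same ordering, their equality decides ideal equality.

Yes, the ideals are equal.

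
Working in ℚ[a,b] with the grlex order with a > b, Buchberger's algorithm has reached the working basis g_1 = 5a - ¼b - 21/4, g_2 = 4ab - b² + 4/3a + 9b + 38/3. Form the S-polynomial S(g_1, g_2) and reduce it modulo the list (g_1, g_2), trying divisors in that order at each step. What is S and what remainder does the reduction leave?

lcm(LM(g_1), LM(g_2)) = ab.
S = (lcm/LT(g_1))·g_1 − (lcm/LT(g_2))·g_2 = ⅕b² - ⅓a - 33/10b - 19/6.
Reduce S modulo (g_1, g_2) in that order:
  leading term b²: no divisor's leading term divides it; move ⅕b² to the remainder.
  leading term a: subtract (-1/15)·g_1 from -⅓a - 33/10b - 19/6 → -199/60b - 211/60
  leading term b: no divisor's leading term divides it; move -199/60b to the remainder.
  leading term 1: no divisor's leading term divides it; move -211/60 to the remainder.
The remainder ⅕b² - 199/60b - 211/60 is nonzero, so it would be added as the next basis element.

S(g_1, g_2) = ⅕b² - ⅓a - 33/10b - 19/6; remainder on division = ⅕b² - 199/60b - 211/60.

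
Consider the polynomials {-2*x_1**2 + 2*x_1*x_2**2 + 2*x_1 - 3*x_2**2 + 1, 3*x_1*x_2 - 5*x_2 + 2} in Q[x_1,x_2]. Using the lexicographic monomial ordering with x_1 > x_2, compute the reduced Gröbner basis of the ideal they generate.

f_1 = -2*x_1**2 + 2*x_1*x_2**2 + 2*x_1 - 3*x_2**2 + 1, LT = x_1**2.
f_2 = 3*x_1*x_2 - 5*x_2 + 2, LT = x_1*x_2.

S(f_1,f_2): lcm = x_1**2*x_2. S = -x_1*x_2**3 + 2/3*x_1*x_2 - 2/3*x_1 + 3/2*x_2**3 - 1/2*x_2.
  leading term x_1*x_2**3: subtract (-1/3*x_2**2)·f_2 from -x_1*x_2**3 + 2/3*x_1*x_2 - 2/3*x_1 + 3/2*x_2**3 - 1/2*x_2 → 2/3*x_1*x_2 - 2/3*x_1 - 1/6*x_2**3 + 2/3*x_2**2 - 1/2*x_2
  leading term x_1*x_2: subtract (2/9)·f_2 from 2/3*x_1*x_2 - 2/3*x_1 - 1/6*x_2**3 + 2/3*x_2**2 - 1/2*x_2 → -2/3*x_1 - 1/6*x_2**3 + 2/3*x_2**2 + 11/18*x_2 - 4/9
  leading term x_1: no divisor's leading term divides it; move -2/3*x_1 to the remainder.
  leading term x_2**3: no divisor's leading term divides it; move -1/6*x_2**3 to the remainder.
  leading term x_2**2: no divisor's leading term divides it; move 2/3*x_2**2 to the remainder.
  leading term x_2: no divisor's leading term divides it; move 11/18*x_2 to the remainder.
  leading term 1: no divisor's leading term divides it; move -4/9 to the remainder.
  remainder -2/3*x_1 - 1/6*x_2**3 + 2/3*x_2**2 + 11/18*x_2 - 4/9 ≠ 0; add g_3 = -2/3*x_1 - 1/6*x_2**3 + 2/3*x_2**2 + 11/18*x_2 - 4/9 to the basis.

S(f_2,g_3): lcm = x_1*x_2. S = -1/4*x_2**4 + x_2**3 + 11/12*x_2**2 - 7/3*x_2 + 2/3.
  leading term x_2**4: no divisor's leading term divides it; move -1/4*x_2**4 to the remainder.
  leading term x_2**3: no divisor's leading term divides it; move x_2**3 to the remainder.
  leading term x_2**2: no divisor's leading term divides it; move 11/12*x_2**2 to the remainder.
  leading term x_2: no divisor's leading term divides it; move -7/3*x_2 to the remainder.
  leading term 1: no divisor's leading term divides it; move 2/3 to the remainder.
  remainder -1/4*x_2**4 + x_2**3 + 11/12*x_2**2 - 7/3*x_2 + 2/3 ≠ 0; add g_4 = -1/4*x_2**4 + x_2**3 + 11/12*x_2**2 - 7/3*x_2 + 2/3 to the basis.

The other S-polynomials (S(f_1,g_3), S(f_1,g_4), S(f_2,g_4), S(g_3,g_4)) all reduce to 0 modulo the current basis, so we have a Gröbner basis.
Inter-reduce: drop elements whose leading term is divisible by another's, tail-reduce, and make monic.

G = {x_1 + 1/4*x_2**3 - x_2**2 - 11/12*x_2 + 2/3, x_2**4 - 4*x_2**3 - 11/3*x_2**2 + 28/3*x_2 - 8/3}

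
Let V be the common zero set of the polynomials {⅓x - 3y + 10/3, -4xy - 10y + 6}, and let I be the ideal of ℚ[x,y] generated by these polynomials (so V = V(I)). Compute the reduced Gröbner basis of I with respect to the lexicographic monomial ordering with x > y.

f_1 = ⅓x - 3y + 10/3, LT = x.
f_2 = -4xy - 10y + 6, LT = xy.

S(f_1,f_2): lcm = xy. S = -9y² + 15/2y + 3/2.
  leading term y²: no divisor's leading term divides it; move -9y² to the remainder.
  leading term y: no divisor's leading term divides it; move 15/2y to the remainder.
  leading term 1: no divisor's leading term divides it; move 3/2 to the remainder.
  remainder -9y² + 15/2y + 3/2 ≠ 0; add g_3 = -9y² + 15/2y + 3/2 to the basis.

The other S-polynomials (S(f_1,g_3), S(f_2,g_3)) all reduce to 0 modulo the current basis, so we have a Gröbner basis.
Inter-reduce: drop elements whose leading term is divisible by another's, tail-reduce, and make monic.

G = {x - 9y + 10, y² - ⅚y - ⅙}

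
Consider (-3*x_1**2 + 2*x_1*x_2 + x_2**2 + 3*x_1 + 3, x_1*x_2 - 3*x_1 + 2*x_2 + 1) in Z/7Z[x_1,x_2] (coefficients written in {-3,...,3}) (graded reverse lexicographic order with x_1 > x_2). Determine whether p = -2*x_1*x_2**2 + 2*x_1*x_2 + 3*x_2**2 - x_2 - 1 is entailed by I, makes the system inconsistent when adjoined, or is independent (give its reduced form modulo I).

-2*x_1*x_2**2 + 2*x_1*x_2 + 3*x_2**2 - x_2 - 1 is independent of I; its normal form modulo I is 2*x_1 + 2*x_2 + 3.

First compute the reduced Gröbner basis of I by Buchberger's algorithm.
f_1 = -3*x_1**2 + 2*x_1*x_2 + x_2**2 + 3*x_1 + 3, LT = x_1**2.
f_2 = x_1*x_2 - 3*x_1 + 2*x_2 + 1, LT = x_1*x_2.

S(f_1,f_2): lcm = x_1**2*x_2. S = -3*x_1*x_2**2 + 2*x_2**3 + 3*x_1**2 - 3*x_1*x_2 - x_1 - x_2.
  leading term x_1*x_2**2: subtract (-3*x_2)·f_2 from -3*x_1*x_2**2 + 2*x_2**3 + 3*x_1**2 - 3*x_1*x_2 - x_1 - x_2 → 2*x_2**3 + 3*x_1**2 + 2*x_1*x_2 - x_2**2 - x_1 + 2*x_2
  leading term x_2**3: no divisor's leading term divides it; move 2*x_2**3 to the remainder.
  leading term x_1**2: subtract (-1)·f_1 from 3*x_1**2 + 2*x_1*x_2 - x_2**2 - x_1 + 2*x_2 → -3*x_1*x_2 + 2*x_1 + 2*x_2 + 3
  leading term x_1*x_2: subtract (-3)·f_2 from -3*x_1*x_2 + 2*x_1 + 2*x_2 + 3 → x_2 - 1
  leading term x_2: no divisor's leading term divides it; move x_2 to the remainder.
  leading term 1: no divisor's leading term divides it; move -1 to the remainder.
  remainder 2*x_2**3 + x_2 - 1 ≠ 0; add h_3 = 2*x_2**3 + x_2 - 1 to the basis.

S(f_1,h_3): leading monomials are coprime, so the S-polynomial reduces to 0 (Buchberger's first criterion).
S(f_2,h_3): lcm = x_1*x_2**3. S = -3*x_1*x_2**2 + 2*x_2**3 + 3*x_1*x_2 + x_2**2 - 3*x_1.
  leading term x_1*x_2**2: subtract (-3*x_2)·f_2 from -3*x_1*x_2**2 + 2*x_2**3 + 3*x_1*x_2 + x_2**2 - 3*x_1 → 2*x_2**3 + x_1*x_2 - 3*x_1 + 3*x_2
  leading term x_2**3: subtract (1)·h_3 from 2*x_2**3 + x_1*x_2 - 3*x_1 + 3*x_2 → x_1*x_2 - 3*x_1 + 2*x_2 + 1
  leading term x_1*x_2: subtract (1)·f_2 from x_1*x_2 - 3*x_1 + 2*x_2 + 1 → 0
  remainder 0.

Every S-polynomial of the final basis reduces to 0, so we have a Gröbner basis.
Inter-reduce: drop elements whose leading term is divisible by another's, tail-reduce, and make monic.
Reduced Gröbner basis: {x_2**3 - 3*x_2 + 3, x_1**2 + 2*x_2**2 - 3*x_1 - x_2 + 2, x_1*x_2 - 3*x_1 + 2*x_2 + 1}.
Label its elements g_1 = x_2**3 - 3*x_2 + 3, g_2 = x_1**2 + 2*x_2**2 - 3*x_1 - x_2 + 2, g_3 = x_1*x_2 - 3*x_1 + 2*x_2 + 1.

Reduce p = -2*x_1*x_2**2 + 2*x_1*x_2 + 3*x_2**2 - x_2 - 1 modulo G:
  leading term x_1*x_2**2: subtract (-2*x_2)·g_3 from -2*x_1*x_2**2 + 2*x_1*x_2 + 3*x_2**2 - x_2 - 1 → 3*x_1*x_2 + x_2 - 1
  leading term x_1*x_2: subtract (3)·g_3 from 3*x_1*x_2 + x_2 - 1 → 2*x_1 + 2*x_2 + 3
  leading term x_1: no divisor's leading term divides it; move 2*x_1 to the remainder.
  leading term x_2: no divisor's leading term divides it; move 2*x_2 to the remainder.
  leading term 1: no divisor's leading term divides it; move 3 to the remainder.
  normal form = 2*x_1 + 2*x_2 + 3.
The normal form is nonzero, so p ∉ I. Since p minus its normal form lies in I, I + (p) = I + (r) where r = 2*x_1 + 2*x_2 + 3; decide whether this ideal is the whole ring.
Run Buchberger on G together with r (pairs among the g_i already reduce to 0 since G is a Gröbner basis):
g_1 = x_2**3 - 3*x_2 + 3, LT = x_2**3.
g_2 = x_1**2 + 2*x_2**2 - 3*x_1 - x_2 + 2, LT = x_1**2.
g_3 = x_1*x_2 - 3*x_1 + 2*x_2 + 1, LT = x_1*x_2.
r = 2*x_1 + 2*x_2 + 3, LT = x_1.

S(g_1,g_2): leading monomials are coprime, so the S-polynomial reduces to 0 (Buchberger's first criterion).
S(g_1,g_3): lcm = x_1*x_2**3. S = 3*x_1*x_2**2 - 2*x_2**3 - 3*x_1*x_2 - x_2**2 + 3*x_1.
  leading term x_1*x_2**2: subtract (3*x_2)·g_3 from 3*x_1*x_2**2 - 2*x_2**3 - 3*x_1*x_2 - x_2**2 + 3*x_1 → -2*x_2**3 - x_1*x_2 + 3*x_1 - 3*x_2
  leading term x_2**3: subtract (-2)·g_1 from -2*x_2**3 - x_1*x_2 + 3*x_1 - 3*x_2 → -x_1*x_2 + 3*x_1 - 2*x_2 - 1
  leading term x_1*x_2: subtract (-1)·g_3 from -x_1*x_2 + 3*x_1 - 2*x_2 - 1 → 0
  remainder 0.

S(g_1,r): leading monomials are coprime, so the S-polynomial reduces to 0 (Buchberger's first criterion).
S(g_2,g_3): lcm = x_1**2*x_2. S = 2*x_2**3 + 3*x_1**2 + 2*x_1*x_2 - x_2**2 - x_1 + 2*x_2.
  leading term x_2**3: subtract (2)·g_1 from 2*x_2**3 + 3*x_1**2 + 2*x_1*x_2 - x_2**2 - x_1 + 2*x_2 → 3*x_1**2 + 2*x_1*x_2 - x_2**2 - x_1 + x_2 + 1
  leading term x_1**2: subtract (3)·g_2 from 3*x_1**2 + 2*x_1*x_2 - x_2**2 - x_1 + x_2 + 1 → 2*x_1*x_2 + x_1 - 3*x_2 + 2
  leading term x_1*x_2: subtract (2)·g_3 from 2*x_1*x_2 + x_1 - 3*x_2 + 2 → 0
  remainder 0.

S(g_2,r): lcm = x_1**2. S = -x_1*x_2 + 2*x_2**2 - x_1 - x_2 + 2.
  leading term x_1*x_2: subtract (-1)·g_3 from -x_1*x_2 + 2*x_2**2 - x_1 - x_2 + 2 → 2*x_2**2 + 3*x_1 + x_2 + 3
  leading term x_2**2: no divisor's leading term divides it; move 2*x_2**2 to the remainder.
  leading term x_1: subtract (-2)·r from 3*x_1 + x_2 + 3 → -2*x_2 + 2
  leading term x_2: no divisor's leading term divides it; move -2*x_2 to the remainder.
  leading term 1: no divisor's leading term divides it; move 2 to the remainder.
  remainder 2*x_2**2 - 2*x_2 + 2 ≠ 0; add m_5 = 2*x_2**2 - 2*x_2 + 2 to the basis.

S(g_3,r): lcm = x_1*x_2. S = -x_2**2 - 3*x_1 - 3*x_2 + 1.
  leading term x_2**2: subtract (3)·m_5 from -x_2**2 - 3*x_1 - 3*x_2 + 1 → -3*x_1 + 3*x_2 + 2
  leading term x_1: subtract (2)·r from -3*x_1 + 3*x_2 + 2 → -x_2 + 3
  leading term x_2: no divisor's leading term divides it; move -x_2 to the remainder.
  leading term 1: no divisor's leading term divides it; move 3 to the remainder.
  remainder -x_2 + 3 ≠ 0; add m_6 = -x_2 + 3 to the basis.

S(g_1,m_5): lcm = x_2**3. S = x_2**2 + 3*x_2 + 3.
  leading term x_2**2: subtract (-3)·m_5 from x_2**2 + 3*x_2 + 3 → -3*x_2 + 2
  leading term x_2: subtract (3)·m_6 from -3*x_2 + 2 → 0
  remainder 0.

S(g_2,m_5): leading monomials are coprime, so the S-polynomial reduces to 0 (Buchberger's first criterion).
S(g_3,m_5): lcm = x_1*x_2**2. S = -2*x_1*x_2 + 2*x_2**2 - x_1 + x_2.
  leading term x_1*x_2: subtract (-2)·g_3 from -2*x_1*x_2 + 2*x_2**2 - x_1 + x_2 → 2*x_2**2 - 2*x_2 + 2
  leading term x_2**2: subtract (1)·m_5 from 2*x_2**2 - 2*x_2 + 2 → 0
  remainder 0.

S(r,m_5): leading monomials are coprime, so the S-polynomial reduces to 0 (Buchberger's first criterion).
S(g_1,m_6): lcm = x_2**3. S = 3*x_2**2 - 3*x_2 + 3.
  leading term x_2**2: subtract (-2)·m_5 from 3*x_2**2 - 3*x_2 + 3 → 0
  remainder 0.

S(g_2,m_6): leading monomials are coprime, so the S-polynomial reduces to 0 (Buchberger's first criterion).
S(g_3,m_6): lcm = x_1*x_2. S = 2*x_2 + 1.
  leading term x_2: subtract (-2)·m_6 from 2*x_2 + 1 → 0
  remainder 0.

S(r,m_6): leading monomials are coprime, so the S-polynomial reduces to 0 (Buchberger's first criterion).
S(m_5,m_6): lcm = x_2**2. S = 2*x_2 + 1.
  leading term x_2: subtract (-2)·m_6 from 2*x_2 + 1 → 0
  remainder 0.

Every S-polynomial of the final basis reduces to 0, so we have a Gröbner basis.
Inter-reduce: drop elements whose leading term is divisible by another's, tail-reduce, and make monic.
Reduced Gröbner basis: {x_1 + 1, x_2 - 3}.
The reduced Gröbner basis of I + (p) is {x_1 + 1, x_2 - 3} ≠ {1}, a proper ideal, so the enlarged system stays consistent: p is independent of I, with normal form 2*x_1 + 2*x_2 + 3.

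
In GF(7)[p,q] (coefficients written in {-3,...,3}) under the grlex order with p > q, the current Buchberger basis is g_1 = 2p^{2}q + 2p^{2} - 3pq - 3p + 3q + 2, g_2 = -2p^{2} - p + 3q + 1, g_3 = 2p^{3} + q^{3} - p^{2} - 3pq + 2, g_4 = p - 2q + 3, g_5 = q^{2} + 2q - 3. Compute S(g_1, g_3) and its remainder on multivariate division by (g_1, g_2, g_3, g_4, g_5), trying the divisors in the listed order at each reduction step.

S(g_1, g_3) = 3q^{4} + p^{3} - p^{2}q - 2pq^{2} + 2p^{2} - 2pq + p - q; remainder on division = -2q + 1.

lcm(LM(g_1), LM(g_3)) = p^{3}q.
S = (lcm/LT(g_1))·g_1 − (lcm/LT(g_3))·g_3 = 3q^{4} + p^{3} - p^{2}q - 2pq^{2} + 2p^{2} - 2pq + p - q.
Reduce S modulo (g_1, g_2, g_3, g_4, g_5) in that order:
  leading term q^{4}: subtract (3q^{2})·g_5 from 3q^{4} + p^{3} - p^{2}q - 2pq^{2} + 2p^{2} - 2pq + p - q → p^{3} - p^{2}q - 2pq^{2} + q^{3} + 2p^{2} - 2pq + 2q^{2} + p - q
  leading term p^{3}: subtract (3p)·g_2 from p^{3} - p^{2}q - 2pq^{2} + q^{3} + 2p^{2} - 2pq + 2q^{2} + p - q → -p^{2}q - 2pq^{2} + q^{3} - 2p^{2} + 3pq + 2q^{2} - 2p - q
  leading term p^{2}q: subtract (3)·g_1 from -p^{2}q - 2pq^{2} + q^{3} - 2p^{2} + 3pq + 2q^{2} - 2p - q → -2pq^{2} + q^{3} - p^{2} - 2pq + 2q^{2} - 3q + 1
  leading term pq^{2}: subtract (-2q^{2})·g_4 from -2pq^{2} + q^{3} - p^{2} - 2pq + 2q^{2} - 3q + 1 → -3q^{3} - p^{2} - 2pq + q^{2} - 3q + 1
  leading term q^{3}: subtract (-3q)·g_5 from -3q^{3} - p^{2} - 2pq + q^{2} - 3q + 1 → -p^{2} - 2pq + 2q + 1
  leading term p^{2}: subtract (-3)·g_2 from -p^{2} - 2pq + 2q + 1 → -2pq - 3p - 3q - 3
  leading term pq: subtract (-2q)·g_4 from -2pq - 3p - 3q - 3 → 3q^{2} - 3p + 3q - 3
  leading term q^{2}: subtract (3)·g_5 from 3q^{2} - 3p + 3q - 3 → -3p - 3q - 1
  leading term p: subtract (-3)·g_4 from -3p - 3q - 1 → -2q + 1
  leading term q: no divisor's leading term divides it; move -2q to the remainder.
  leading term 1: no divisor's leading term divides it; move 1 to the remainder.
The remainder -2q + 1 is nonzero, so it would be added as the next basis element.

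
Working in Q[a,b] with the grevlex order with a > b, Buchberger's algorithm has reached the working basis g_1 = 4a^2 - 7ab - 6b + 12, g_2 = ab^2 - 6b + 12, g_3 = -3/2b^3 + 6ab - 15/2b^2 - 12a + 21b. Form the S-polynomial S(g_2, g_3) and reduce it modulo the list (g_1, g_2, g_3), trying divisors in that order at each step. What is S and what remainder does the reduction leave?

S(g_2, g_3) = 4a^2b - 5ab^2 - 8a^2 + 14ab - 6b^2 + 12b; remainder on division = 0.

lcm(LM(g_2), LM(g_3)) = ab^3.
S = (lcm/LT(g_2))·g_2 − (lcm/LT(g_3))·g_3 = 4a^2b - 5ab^2 - 8a^2 + 14ab - 6b^2 + 12b.
Reduce S modulo (g_1, g_2, g_3) in that order:
  leading term a^2b: subtract (b)·g_1 from 4a^2b - 5ab^2 - 8a^2 + 14ab - 6b^2 + 12b → 2ab^2 - 8a^2 + 14ab
  leading term ab^2: subtract (2)·g_2 from 2ab^2 - 8a^2 + 14ab → -8a^2 + 14ab + 12b - 24
  leading term a^2: subtract (-2)·g_1 from -8a^2 + 14ab + 12b - 24 → 0
The remainder is 0, so this S-polynomial contributes no new basis element.
This is the inner loop of Buchberger's algorithm — each nonzero remainder becomes a new basis element.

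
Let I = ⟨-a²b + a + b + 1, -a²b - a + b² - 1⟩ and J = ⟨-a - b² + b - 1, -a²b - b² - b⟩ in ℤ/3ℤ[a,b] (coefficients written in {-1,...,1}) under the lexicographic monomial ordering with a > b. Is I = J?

Yes, the ideals are equal.

Two ideals are equal iff their reduced Gröbner bases coincide (the reduced basis is unique for a fixed ordering).
Buchberger on the first generating set:
f_1 = -a²b + a + b + 1, LT = a²b.
f_2 = -a²b - a + b² - 1, LT = a²b.

S(f_1,f_2): lcm = a²b. S = a + b² - b + 1.
  leading term a: no divisor's leading term divides it; move a to the remainder.
  leading term b²: no divisor's leading term divides it; move b² to the remainder.
  leading term b: no divisor's leading term divides it; move -b to the remainder.
  leading term 1: no divisor's leading term divides it; move 1 to the remainder.
  remainder a + b² - b + 1 ≠ 0; add g_3 = a + b² - b + 1 to the basis.

S(f_1,g_3): lcm = a²b. S = -ab³ + ab² - ab - a - b - 1.
  leading term ab³: subtract (-b³)·g_3 from -ab³ + ab² - ab - a - b - 1 → ab² - ab - a + b⁵ - b⁴ + b³ - b - 1
  leading term ab²: subtract (b²)·g_3 from ab² - ab - a + b⁵ - b⁴ + b³ - b - 1 → -ab - a + b⁵ + b⁴ - b³ - b² - b - 1
  leading term ab: subtract (-b)·g_3 from -ab - a + b⁵ + b⁴ - b³ - b² - b - 1 → -a + b⁵ + b⁴ + b² - 1
  leading term a: subtract (-1)·g_3 from -a + b⁵ + b⁴ + b² - 1 → b⁵ + b⁴ - b² - b
  leading term b⁵: no divisor's leading term divides it; move b⁵ to the remainder.
  leading term b⁴: no divisor's leading term divides it; move b⁴ to the remainder.
  leading term b²: no divisor's leading term divides it; move -b² to the remainder.
  leading term b: no divisor's leading term divides it; move -b to the remainder.
  remainder b⁵ + b⁴ - b² - b ≠ 0; add g_4 = b⁵ + b⁴ - b² - b to the basis.

The other S-polynomials (S(f_2,g_3), S(f_1,g_4), S(f_2,g_4), S(g_3,g_4)) all reduce to 0 modulo the current basis, so we have a Gröbner basis.
Inter-reduce: drop elements whose leading term is divisible by another's, tail-reduce, and make monic.
Reduced Gröbner basis: {a + b² - b + 1, b⁵ + b⁴ - b² - b}.

Buchberger on the second generating set:
h_1 = -a - b² + b - 1, LT = a.
h_2 = -a²b - b² - b, LT = a²b.

S(h_1,h_2): lcm = a²b. S = ab³ - ab² + ab - b² - b.
  leading term ab³: subtract (-b³)·h_1 from ab³ - ab² + ab - b² - b → -ab² + ab - b⁵ + b⁴ - b³ - b² - b
  leading term ab²: subtract (b²)·h_1 from -ab² + ab - b⁵ + b⁴ - b³ - b² - b → ab - b⁵ - b⁴ + b³ - b
  leading term ab: subtract (-b)·h_1 from ab - b⁵ - b⁴ + b³ - b → -b⁵ - b⁴ + b² + b
  leading term b⁵: no divisor's leading term divides it; move -b⁵ to the remainder.
  leading term b⁴: no divisor's leading term divides it; move -b⁴ to the remainder.
  leading term b²: no divisor's leading term divides it; move b² to the remainder.
  leading term b: no divisor's leading term divides it; move b to the remainder.
  remainder -b⁵ - b⁴ + b² + b ≠ 0; add k_3 = -b⁵ - b⁴ + b² + b to the basis.

The other S-polynomials (S(h_1,k_3), S(h_2,k_3)) all reduce to 0 modulo the current basis, so we have a Gröbner basis.
Inter-reduce: drop elements whose leading term is divisible by another's, tail-reduce, and make monic.
Reduced Gröbner basis: {a + b² - b + 1, b⁵ + b⁴ - b² - b}.

Same reduced basis, so the two generating sets span the same ideal.
The choice of monomial ordering does not affect the verdict — as long as both bases are computed under the same ordering, their equality decides ideal equality.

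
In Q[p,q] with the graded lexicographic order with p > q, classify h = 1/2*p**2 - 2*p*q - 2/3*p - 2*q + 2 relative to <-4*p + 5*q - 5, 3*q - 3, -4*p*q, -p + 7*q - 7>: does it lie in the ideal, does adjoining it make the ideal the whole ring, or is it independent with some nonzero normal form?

1/2*p**2 - 2*p*q - 2/3*p - 2*q + 2 lies in I (it reduces to 0).

First compute the reduced Gröbner basis of I by Buchberger's algorithm.
f_1 = -4*p + 5*q - 5, LT = p.
f_2 = 3*q - 3, LT = q.
f_3 = -4*p*q, LT = p*q.
f_4 = -p + 7*q - 7, LT = p.

S(f_1,f_2): leading monomials are coprime, so the S-polynomial reduces to 0 (Buchberger's first criterion).
S(f_1,f_3): lcm = p*q. S = -5/4*q**2 + 5/4*q.
  leading term q**2: subtract (-5/12*q)·f_2 from -5/4*q**2 + 5/4*q → 0
  remainder 0.

S(f_1,f_4): lcm = p. S = 23/4*q - 23/4.
  leading term q: subtract (23/12)·f_2 from 23/4*q - 23/4 → 0
  remainder 0.

S(f_2,f_3): lcm = p*q. S = -p.
  leading term p: subtract (1/4)·f_1 from -p → -5/4*q + 5/4
  leading term q: subtract (-5/12)·f_2 from -5/4*q + 5/4 → 0
  remainder 0.

S(f_2,f_4): leading monomials are coprime, so the S-polynomial reduces to 0 (Buchberger's first criterion).
S(f_3,f_4): lcm = p*q. S = 7*q**2 - 7*q.
  leading term q**2: subtract (7/3*q)·f_2 from 7*q**2 - 7*q → 0
  remainder 0.

Every S-polynomial of the final basis reduces to 0, so we have a Gröbner basis.
Inter-reduce: drop elements whose leading term is divisible by another's, tail-reduce, and make monic.
Reduced Gröbner basis: {p, q - 1}.
Label its elements g_1 = p, g_2 = q - 1.

Reduce h = 1/2*p**2 - 2*p*q - 2/3*p - 2*q + 2 modulo G:
  leading term p**2: subtract (1/2*p)·g_1 from 1/2*p**2 - 2*p*q - 2/3*p - 2*q + 2 → -2*p*q - 2/3*p - 2*q + 2
  leading term p*q: subtract (-2*q)·g_1 from -2*p*q - 2/3*p - 2*q + 2 → -2/3*p - 2*q + 2
  leading term p: subtract (-2/3)·g_1 from -2/3*p - 2*q + 2 → -2*q + 2
  leading term q: subtract (-2)·g_2 from -2*q + 2 → 0
  normal form = 0.
Since the normal form is 0, h ∈ I.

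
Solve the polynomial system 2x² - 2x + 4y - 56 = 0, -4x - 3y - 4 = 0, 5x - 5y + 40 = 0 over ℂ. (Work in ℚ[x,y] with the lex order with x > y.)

{(-4, 4)}

Compute a lex Gröbner basis by Buchberger's algorithm.
f_1 = 2x² - 2x + 4y - 56, LT = x².
f_2 = -4x - 3y - 4, LT = x.
f_3 = 5x - 5y + 40, LT = x.

S(f_1,f_2): lcm = x². S = -¾xy - 2x + 2y - 28.
  reduce S modulo (f_1, f_2, f_3):
  remainder 9/16y² + 17/4y - 26 ≠ 0; add h_4 = 9/16y² + 17/4y - 26 to the basis.

S(f_1,f_3): lcm = x². S = xy - 9x + 2y - 28.
  reduce S modulo (f_1, f_2, f_3, h_4):
  remainder 161/12y - 161/3 ≠ 0; add h_5 = 161/12y - 161/3 to the basis.

The other S-polynomials (S(f_2,f_3), S(f_1,h_4), S(f_2,h_4), S(f_3,h_4), S(f_1,h_5), S(f_2,h_5), S(f_3,h_5), S(h_4,h_5)) all reduce to 0 modulo the current basis, so we have a Gröbner basis.
Inter-reduce: drop elements whose leading term is divisible by another's, tail-reduce, and make monic.
Reduced Gröbner basis: {x + 4, y - 4}.

A lex Gröbner basis eliminates variables successively. Here y - 4 depends only on y, with roots {4}; lifting each root through the earlier basis elements recovers the full solutions.
  y = 4: the earlier basis element becomes x + 4 = 0, giving x = -4 — point (-4, 4).
This is the nonlinear analogue of row-reducing a linear system.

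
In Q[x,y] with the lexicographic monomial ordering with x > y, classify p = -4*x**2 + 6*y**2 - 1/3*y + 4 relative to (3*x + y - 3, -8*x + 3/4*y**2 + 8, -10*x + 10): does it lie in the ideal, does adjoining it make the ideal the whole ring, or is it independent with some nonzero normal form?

-4*x**2 + 6*y**2 - 1/3*y + 4 lies in I (it reduces to 0).

First compute the reduced Gröbner basis of I by Buchberger's algorithm.
f_1 = 3*x + y - 3, LT = x.
f_2 = -8*x + 3/4*y**2 + 8, LT = x.
f_3 = -10*x + 10, LT = x.

S(f_1,f_2): lcm = x. S = 3/32*y**2 + 1/3*y.
  leading term y**2: no divisor's leading term divides it; move 3/32*y**2 to the remainder.
  leading term y: no divisor's leading term divides it; move 1/3*y to the remainder.
  remainder 3/32*y**2 + 1/3*y ≠ 0; add h_4 = 3/32*y**2 + 1/3*y to the basis.

S(f_1,f_3): lcm = x. S = 1/3*y.
  leading term y: no divisor's leading term divides it; move 1/3*y to the remainder.
  remainder 1/3*y ≠ 0; add h_5 = 1/3*y to the basis.

S(f_2,f_3): lcm = x. S = -3/32*y**2.
  leading term y**2: subtract (-1)·h_4 from -3/32*y**2 → 1/3*y
  leading term y: subtract (1)·h_5 from 1/3*y → 0
  remainder 0.

S(f_1,h_4): leading monomials are coprime, so the S-polynomial reduces to 0 (Buchberger's first criterion).
S(f_2,h_4): leading monomials are coprime, so the S-polynomial reduces to 0 (Buchberger's first criterion).
S(f_3,h_4): leading monomials are coprime, so the S-polynomial reduces to 0 (Buchberger's first criterion).
S(f_1,h_5): leading monomials are coprime, so the S-polynomial reduces to 0 (Buchberger's first criterion).
S(f_2,h_5): leading monomials are coprime, so the S-polynomial reduces to 0 (Buchberger's first criterion).
S(f_3,h_5): leading monomials are coprime, so the S-polynomial reduces to 0 (Buchberger's first criterion).
S(h_4,h_5): lcm = y**2. S = 32/9*y.
  leading term y: subtract (32/3)·h_5 from 32/9*y → 0
  remainder 0.

Every S-polynomial of the final basis reduces to 0, so we have a Gröbner basis.
Inter-reduce: drop elements whose leading term is divisible by another's, tail-reduce, and make monic.
Reduced Gröbner basis: {x - 1, y}.
Label its elements g_1 = x - 1, g_2 = y.

Reduce p = -4*x**2 + 6*y**2 - 1/3*y + 4 modulo G:
  leading term x**2: subtract (-4*x)·g_1 from -4*x**2 + 6*y**2 - 1/3*y + 4 → -4*x + 6*y**2 - 1/3*y + 4
  leading term x: subtract (-4)·g_1 from -4*x + 6*y**2 - 1/3*y + 4 → 6*y**2 - 1/3*y
  leading term y**2: subtract (6*y)·g_2 from 6*y**2 - 1/3*y → -1/3*y
  leading term y: subtract (-1/3)·g_2 from -1/3*y → 0
  normal form = 0.
Since the normal form is 0, p ∈ I.

The remainder on division by a Gröbner basis is unique — it is the normal form.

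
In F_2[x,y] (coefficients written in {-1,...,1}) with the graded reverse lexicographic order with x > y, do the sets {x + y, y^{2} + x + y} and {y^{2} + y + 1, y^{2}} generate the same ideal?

Equality of ideals is decidable: compute both reduced Gröbner bases (unique for the ordering) and check whether they agree.
Buchberger on the first generating set:
f_1 = x + y, LT = x.
f_2 = y^{2} + x + y, LT = y^{2}.

The S-polynomials (S(f_1,f_2)) all reduce to 0 modulo the current basis, so we have a Gröbner basis.
Inter-reduce: drop elements whose leading term is divisible by another's, tail-reduce, and make monic.
Reduced Gröbner basis: {y^{2}, x + y}.

Buchberger on the second generating set:
h_1 = y^{2} + y + 1, LT = y^{2}.
h_2 = y^{2}, LT = y^{2}.

S(h_1,h_2): lcm = y^{2}. S = y + 1.
  leading term y: no divisor's leading term divides it; move y to the remainder.
  leading term 1: no divisor's leading term divides it; move 1 to the remainder.
  remainder y + 1 ≠ 0; add k_3 = y + 1 to the basis.

S(h_1,k_3): lcm = y^{2}. S = 1.
  leading term 1: no divisor's leading term divides it; move 1 to the remainder.
  remainder 1 ≠ 0; add k_4 = 1 to the basis.

The other S-polynomials (S(h_2,k_3), S(h_1,k_4), S(h_2,k_4), S(k_3,k_4)) all reduce to 0 modulo the current basis, so we have a Gröbner basis.
Inter-reduce: drop elements whose leading term is divisible by another's, tail-reduce, and make monic.
Reduced Gröbner basis: {1}.

Since the reduced bases disagree, the two ideals are not the same.
The same test decides containment: I ⊆ J iff every generator of I reduces to 0 modulo a Gröbner basis of J.

No, the ideals differ.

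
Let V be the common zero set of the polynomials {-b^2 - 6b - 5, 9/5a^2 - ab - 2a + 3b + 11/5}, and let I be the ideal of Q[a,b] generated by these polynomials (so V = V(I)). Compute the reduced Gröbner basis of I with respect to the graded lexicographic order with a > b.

G = {a^2 - 5/9ab - 10/9a + 5/3b + 11/9, b^2 + 6b + 5}

f_1 = -b^2 - 6b - 5, LT = b^2.
f_2 = 9/5a^2 - ab - 2a + 3b + 11/5, LT = a^2.

S(f_1,f_2): leading monomials are coprime, so the S-polynomial reduces to 0 (Buchberger's first criterion).
Every S-polynomial of the final basis reduces to 0, so we have a Gröbner basis.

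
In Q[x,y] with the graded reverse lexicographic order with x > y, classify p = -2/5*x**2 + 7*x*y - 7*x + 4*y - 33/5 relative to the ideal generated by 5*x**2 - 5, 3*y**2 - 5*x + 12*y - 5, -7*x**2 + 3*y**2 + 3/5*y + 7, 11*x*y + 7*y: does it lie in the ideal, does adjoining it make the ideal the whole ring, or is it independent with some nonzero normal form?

-2/5*x**2 + 7*x*y - 7*x + 4*y - 33/5 lies in I (it reduces to 0).

First compute the reduced Gröbner basis of I by Buchberger's algorithm.
f_1 = 5*x**2 - 5, LT = x**2.
f_2 = 3*y**2 - 5*x + 12*y - 5, LT = y**2.
f_3 = -7*x**2 + 3*y**2 + 3/5*y + 7, LT = x**2.
f_4 = 11*x*y + 7*y, LT = x*y.

S(f_1,f_3): lcm = x**2. S = 3/7*y**2 + 3/35*y.
  leading term y**2: subtract (1/7)·f_2 from 3/7*y**2 + 3/35*y → 5/7*x - 57/35*y + 5/7
  leading term x: no divisor's leading term divides it; move 5/7*x to the remainder.
  leading term y: no divisor's leading term divides it; move -57/35*y to the remainder.
  leading term 1: no divisor's leading term divides it; move 5/7 to the remainder.
  remainder 5/7*x - 57/35*y + 5/7 ≠ 0; add h_5 = 5/7*x - 57/35*y + 5/7 to the basis.

S(f_1,f_4): lcm = x**2*y. S = -7/11*x*y - y.
  leading term x*y: subtract (-7/121)·f_4 from -7/11*x*y - y → -72/121*y
  leading term y: no divisor's leading term divides it; move -72/121*y to the remainder.
  remainder -72/121*y ≠ 0; add h_6 = -72/121*y to the basis.

The other S-polynomials (S(f_1,f_2), S(f_2,f_3), S(f_2,f_4), S(f_3,f_4), S(f_1,h_5), S(f_2,h_5), S(f_3,h_5), S(f_4,h_5), S(f_1,h_6), S(f_2,h_6), S(f_3,h_6), S(f_4,h_6), S(h_5,h_6)) all reduce to 0 modulo the current basis, so we have a Gröbner basis.
Inter-reduce: drop elements whose leading term is divisible by another's, tail-reduce, and make monic.
Reduced Gröbner basis: {x + 1, y}.
Label its elements g_1 = x + 1, g_2 = y.

Reduce p = -2/5*x**2 + 7*x*y - 7*x + 4*y - 33/5 modulo G:
  leading term x**2: subtract (-2/5*x)·g_1 from -2/5*x**2 + 7*x*y - 7*x + 4*y - 33/5 → 7*x*y - 33/5*x + 4*y - 33/5
  leading term x*y: subtract (7*y)·g_1 from 7*x*y - 33/5*x + 4*y - 33/5 → -33/5*x - 3*y - 33/5
  leading term x: subtract (-33/5)·g_1 from -33/5*x - 3*y - 33/5 → -3*y
  leading term y: subtract (-3)·g_2 from -3*y → 0
  normal form = 0.
Since the normal form is 0, p ∈ I.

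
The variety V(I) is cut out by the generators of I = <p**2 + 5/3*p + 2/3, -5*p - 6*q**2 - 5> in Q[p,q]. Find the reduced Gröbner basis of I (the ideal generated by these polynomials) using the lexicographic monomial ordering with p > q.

f_1 = p**2 + 5/3*p + 2/3, LT = p**2.
f_2 = -5*p - 6*q**2 - 5, LT = p.

S(f_1,f_2): lcm = p**2. S = -6/5*p*q**2 + 2/3*p + 2/3.
  leading term p*q**2: subtract (6/25*q**2)·f_2 from -6/5*p*q**2 + 2/3*p + 2/3 → 2/3*p + 36/25*q**4 + 6/5*q**2 + 2/3
  leading term p: subtract (-2/15)·f_2 from 2/3*p + 36/25*q**4 + 6/5*q**2 + 2/3 → 36/25*q**4 + 2/5*q**2
  leading term q**4: no divisor's leading term divides it; move 36/25*q**4 to the remainder.
  leading term q**2: no divisor's leading term divides it; move 2/5*q**2 to the remainder.
  remainder 36/25*q**4 + 2/5*q**2 ≠ 0; add g_3 = 36/25*q**4 + 2/5*q**2 to the basis.

The other S-polynomials (S(f_1,g_3), S(f_2,g_3)) all reduce to 0 modulo the current basis, so we have a Gröbner basis.
Inter-reduce: drop elements whose leading term is divisible by another's, tail-reduce, and make monic.

G = {p + 6/5*q**2 + 1, q**4 + 5/18*q**2}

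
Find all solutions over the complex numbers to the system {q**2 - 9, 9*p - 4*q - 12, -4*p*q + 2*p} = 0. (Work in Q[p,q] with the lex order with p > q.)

{(0, -3)}

Compute a lex Gröbner basis by Buchberger's algorithm.
f_1 = q**2 - 9, LT = q**2.
f_2 = 9*p - 4*q - 12, LT = p.
f_3 = -4*p*q + 2*p, LT = p*q.

S(f_1,f_3): lcm = p*q**2. S = 1/2*p*q - 9*p.
  leading term p*q: subtract (1/18*q)·f_2 from 1/2*p*q - 9*p → -9*p + 2/9*q**2 + 2/3*q
  leading term p: subtract (-1)·f_2 from -9*p + 2/9*q**2 + 2/3*q → 2/9*q**2 - 10/3*q - 12
  leading term q**2: subtract (2/9)·f_1 from 2/9*q**2 - 10/3*q - 12 → -10/3*q - 10
  leading term q: no divisor's leading term divides it; move -10/3*q to the remainder.
  leading term 1: no divisor's leading term divides it; move -10 to the remainder.
  remainder -10/3*q - 10 ≠ 0; add h_4 = -10/3*q - 10 to the basis.

The other S-polynomials (S(f_1,f_2), S(f_2,f_3), S(f_1,h_4), S(f_2,h_4), S(f_3,h_4)) all reduce to 0 modulo the current basis, so we have a Gröbner basis.
Inter-reduce: drop elements whose leading term is divisible by another's, tail-reduce, and make monic.
Reduced Gröbner basis: {p, q + 3}.

Since the basis is lex-ordered, q + 3 is univariate in q. Its roots are {-3}. Back-substituting each root into the other basis elements fixes the other coordinates.
  q = -3: the earlier basis element becomes p = 0, giving p = 0 — point (0, -3).
Substituting each solution back into the original system confirms all equations vanish.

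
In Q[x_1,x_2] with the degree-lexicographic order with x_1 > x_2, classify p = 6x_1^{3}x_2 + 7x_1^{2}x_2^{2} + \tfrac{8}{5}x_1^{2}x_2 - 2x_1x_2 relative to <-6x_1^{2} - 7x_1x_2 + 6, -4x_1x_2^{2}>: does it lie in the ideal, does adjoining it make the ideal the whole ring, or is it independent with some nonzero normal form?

6x_1^{3}x_2 + 7x_1^{2}x_2^{2} + \tfrac{8}{5}x_1^{2}x_2 - 2x_1x_2 is independent of I; its normal form modulo I is 4x_1x_2 + \tfrac{8}{5}x_2.

First compute the reduced Gröbner basis of I by Buchberger's algorithm.
f_1 = -6x_1^{2} - 7x_1x_2 + 6, LT = x_1^{2}.
f_2 = -4x_1x_2^{2}, LT = x_1x_2^{2}.

S(f_1,f_2): lcm = x_1^{2}x_2^{2}. S = \tfrac{7}{6}x_1x_2^{3} - x_2^{2}.
  reduce S modulo (f_1, f_2):
  remainder -x_2^{2} ≠ 0; add h_3 = -x_2^{2} to the basis.

The other S-polynomials (S(f_1,h_3), S(f_2,h_3)) all reduce to 0 modulo the current basis, so we have a Gröbner basis.
Inter-reduce: drop elements whose leading term is divisible by another's, tail-reduce, and make monic.
Reduced Gröbner basis: {x_1^{2} + \tfrac{7}{6}x_1x_2 - 1, x_2^{2}}.
Label its elements g_1 = x_1^{2} + \tfrac{7}{6}x_1x_2 - 1, g_2 = x_2^{2}.

Reduce p = 6x_1^{3}x_2 + 7x_1^{2}x_2^{2} + \tfrac{8}{5}x_1^{2}x_2 - 2x_1x_2 modulo G:
  leading term x_1^{3}x_2: subtract (6x_1x_2)·g_1 from 6x_1^{3}x_2 + 7x_1^{2}x_2^{2} + \tfrac{8}{5}x_1^{2}x_2 - 2x_1x_2 → \tfrac{8}{5}x_1^{2}x_2 + 4x_1x_2
  leading term x_1^{2}x_2: subtract (\tfrac{8}{5}x_2)·g_1 from \tfrac{8}{5}x_1^{2}x_2 + 4x_1x_2 → -\tfrac{28}{15}x_1x_2^{2} + 4x_1x_2 + \tfrac{8}{5}x_2
  leading term x_1x_2^{2}: subtract (-\tfrac{28}{15}x_1)·g_2 from -\tfrac{28}{15}x_1x_2^{2} + 4x_1x_2 + \tfrac{8}{5}x_2 → 4x_1x_2 + \tfrac{8}{5}x_2
  leading term x_1x_2: no divisor's leading term divides it; move 4x_1x_2 to the remainder.
  leading term x_2: no divisor's leading term divides it; move \tfrac{8}{5}x_2 to the remainder.
  normal form = 4x_1x_2 + \tfrac{8}{5}x_2.
The normal form is nonzero, so p ∉ I. Since p minus its normal form lies in I, I + (p) = I + (r) where r = 4x_1x_2 + \tfrac{8}{5}x_2; decide whether this ideal is the whole ring.
Run Buchberger on G together with r (pairs among the g_i already reduce to 0 since G is a Gröbner basis):
g_1 = x_1^{2} + \tfrac{7}{6}x_1x_2 - 1, LT = x_1^{2}.
g_2 = x_2^{2}, LT = x_2^{2}.
r = 4x_1x_2 + \tfrac{8}{5}x_2, LT = x_1x_2.

S(g_1,r): lcm = x_1^{2}x_2. S = \tfrac{7}{6}x_1x_2^{2} - \tfrac{2}{5}x_1x_2 - x_2.
  reduce S modulo (g_1, g_2, r):
  remainder -\tfrac{21}{25}x_2 ≠ 0; add m_4 = -\tfrac{21}{25}x_2 to the basis.

The other S-polynomials (S(g_1,g_2), S(g_2,r), S(g_1,m_4), S(g_2,m_4), S(r,m_4)) all reduce to 0 modulo the current basis, so we have a Gröbner basis.
Inter-reduce: drop elements whose leading term is divisible by another's, tail-reduce, and make monic.
Reduced Gröbner basis: {x_1^{2} - 1, x_2}.
The reduced Gröbner basis of I + (p) is {x_1^{2} - 1, x_2} ≠ {1}, a proper ideal, so the enlarged system stays consistent: p is independent of I, with normal form 4x_1x_2 + \tfrac{8}{5}x_2.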